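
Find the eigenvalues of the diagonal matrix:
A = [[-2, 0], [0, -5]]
λ₁ = -2, λ₂ = -5

The characteristic polynomial of A is det(A - λI) = (-2 - λ)(-5 - λ) = 0.
The roots are λ = -2 and λ = -5, so the eigenvalues are the diagonal entries.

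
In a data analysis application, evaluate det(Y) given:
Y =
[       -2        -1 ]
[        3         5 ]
det(Y) = -7

For a 2×2 matrix [[a, b], [c, d]], det = a*d - b*c.
det(Y) = (-2)*(5) - (-1)*(3) = -10 + 3 = -7.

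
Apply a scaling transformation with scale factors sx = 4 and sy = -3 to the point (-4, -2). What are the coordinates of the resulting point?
(-16, 6)

Scaling matrix:
[[4, 0], [0, -3]]
Result: (-4 × 4, -2 × -3) = (-16, 6)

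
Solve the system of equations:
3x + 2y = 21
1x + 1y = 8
x = 5, y = 3

Use elimination (row reduction):
Equation 1: 3x + 2y = 21.
Equation 2: 1x + 1y = 8.
Multiply Eq1 by 1 and Eq2 by 3: 3x + 2y = 21;  3x + 3y = 24.
Subtract: (1)y = 3, so y = 3.
Back-substitute into Eq1: 3x + 2*(3) = 21, so x = 5.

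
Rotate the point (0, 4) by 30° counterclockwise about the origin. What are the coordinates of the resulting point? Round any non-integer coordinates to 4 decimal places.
(-2.0000, 3.4641)

Rotation matrix R(θ) = [[cos θ, -sin θ], [sin θ, cos θ]]; for θ = 30°:
R = [[√3/2, -1/2], [1/2, √3/2]]
Result: R × [0, 4]ᵀ = [√3/2·0 + (-1/2)·4, 1/2·0 + (√3/2)·4]ᵀ = (-2.0000, 3.4641)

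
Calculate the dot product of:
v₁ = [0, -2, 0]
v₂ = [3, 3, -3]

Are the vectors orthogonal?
-6, No

The dot product is the sum of products of corresponding components.
v₁·v₂ = (0)*(3) + (-2)*(3) + (0)*(-3) = 0 - 6 + 0 = -6.
Two vectors are orthogonal iff their dot product is 0; here the dot product is -6, so the vectors are not orthogonal.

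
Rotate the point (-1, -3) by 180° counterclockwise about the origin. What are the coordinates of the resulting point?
(1, 3)

Rotation matrix R(θ) = [[cos θ, -sin θ], [sin θ, cos θ]]; for θ = 180°:
R = [[-1, 0], [0, -1]]
Result: R × [-1, -3]ᵀ = [-1·-1 + (0)·-3, 0·-1 + (-1)·-3]ᵀ = (1, 3)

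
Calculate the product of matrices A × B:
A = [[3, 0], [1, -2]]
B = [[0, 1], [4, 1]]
[[0, 3], [-8, -1]]

Matrix multiplication:
C[0][0] = 3×0 + 0×4 = 0
C[0][1] = 3×1 + 0×1 = 3
C[1][0] = 1×0 + -2×4 = -8
C[1][1] = 1×1 + -2×1 = -1
Result: [[0, 3], [-8, -1]]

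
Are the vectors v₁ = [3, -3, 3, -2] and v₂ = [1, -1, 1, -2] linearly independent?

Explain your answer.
Yes, linearly independent

Two vectors are linearly dependent iff one is a scalar multiple of the other.
No single scalar k satisfies v₂ = k·v₁ (the ratios of corresponding entries disagree), so v₁ and v₂ are linearly independent.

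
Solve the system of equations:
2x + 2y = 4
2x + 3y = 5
x = 1, y = 1

Use elimination (row reduction):
Equation 1: 2x + 2y = 4.
Equation 2: 2x + 3y = 5.
Multiply Eq1 by 2 and Eq2 by 2: 4x + 4y = 8;  4x + 6y = 10.
Subtract: (2)y = 2, so y = 1.
Back-substitute into Eq1: 2x + 2*(1) = 4, so x = 1.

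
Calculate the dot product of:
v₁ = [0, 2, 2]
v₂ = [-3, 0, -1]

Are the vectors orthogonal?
-2, No

The dot product is the sum of products of corresponding components.
v₁·v₂ = (0)*(-3) + (2)*(0) + (2)*(-1) = 0 + 0 - 2 = -2.
Two vectors are orthogonal iff their dot product is 0; here the dot product is -2, so the vectors are not orthogonal.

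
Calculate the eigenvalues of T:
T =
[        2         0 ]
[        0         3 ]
λ = 2, 3

Solve det(T - λI) = 0. For a 2×2 matrix the characteristic equation is λ² - (trace)λ + det = 0.
trace(T) = a + d = 2 + 3 = 5.
det(T) = a*d - b*c = (2)*(3) - (0)*(0) = 6 - 0 = 6.
Characteristic equation: λ² - (5)λ + (6) = 0.
Discriminant = (5)² - 4*(6) = 25 - 24 = 1.
λ = (5 ± √1) / 2 = (5 ± 1) / 2 = 2, 3.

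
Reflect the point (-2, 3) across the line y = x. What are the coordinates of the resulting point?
(3, -2)

Reflection across line y = x: (-2, 3) → (3, -2)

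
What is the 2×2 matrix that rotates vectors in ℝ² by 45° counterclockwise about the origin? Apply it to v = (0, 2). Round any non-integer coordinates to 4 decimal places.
R = [[√2/2, -√2/2], [√2/2, √2/2]]; R·v = (-1.4142, 1.4142)

A counterclockwise rotation by angle θ in ℝ² has matrix R(θ) = [[cos θ, -sin θ], [sin θ, cos θ]].
For θ = 45°: cos θ = √2/2, sin θ = √2/2.
R(45°) = [[√2/2, -√2/2], [√2/2, √2/2]].
R·v = [√2/2·0 + (-√2/2)·2, √2/2·0 + √2/2·2] = (-1.4142, 1.4142).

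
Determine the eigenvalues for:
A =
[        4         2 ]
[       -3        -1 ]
λ = 1, 2

Solve det(A - λI) = 0. For a 2×2 matrix the characteristic equation is λ² - (trace)λ + det = 0.
trace(A) = a + d = 4 - 1 = 3.
det(A) = a*d - b*c = (4)*(-1) - (2)*(-3) = -4 + 6 = 2.
Characteristic equation: λ² - (3)λ + (2) = 0.
Discriminant = (3)² - 4*(2) = 9 - 8 = 1.
λ = (3 ± √1) / 2 = (3 ± 1) / 2 = 1, 2.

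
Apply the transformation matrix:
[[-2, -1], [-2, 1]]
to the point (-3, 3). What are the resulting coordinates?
(3, 9)

Matrix multiplication:
[[-2, -1], [-2, 1]] × [-3, 3]ᵀ
= [-2×-3 + -1×3, -2×-3 + 1×3]ᵀ
= [3.0000, 9.0000]ᵀ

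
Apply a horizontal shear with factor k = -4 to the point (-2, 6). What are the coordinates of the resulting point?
(-26, 6)

Shear matrix for horizontal shear with factor k = -4:
[[1, -4], [0, 1]]
Result: (-2, 6) → (-26, 6)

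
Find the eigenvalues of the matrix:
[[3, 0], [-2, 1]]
λ = 1 and λ = 3

Characteristic equation: det(A - λI) = 0
λ² - (trace)λ + (det) = 0
λ² - (4)λ + (3) = 0
λ² - 4λ + 3 = 0
Solving: λ = 1, 3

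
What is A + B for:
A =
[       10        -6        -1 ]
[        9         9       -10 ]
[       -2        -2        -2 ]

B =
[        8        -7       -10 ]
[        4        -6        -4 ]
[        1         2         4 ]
A + B =
[       18       -13       -11 ]
[       13         3       -14 ]
[       -1         0         2 ]

Matrix addition is elementwise: (A+B)[i][j] = A[i][j] + B[i][j].
  (A+B)[0][0] = (10) + (8) = 18
  (A+B)[0][1] = (-6) + (-7) = -13
  (A+B)[0][2] = (-1) + (-10) = -11
  (A+B)[1][0] = (9) + (4) = 13
  (A+B)[1][1] = (9) + (-6) = 3
  (A+B)[1][2] = (-10) + (-4) = -14
  (A+B)[2][0] = (-2) + (1) = -1
  (A+B)[2][1] = (-2) + (2) = 0
  (A+B)[2][2] = (-2) + (4) = 2
A + B =
[       18       -13       -11 ]
[       13         3       -14 ]
[       -1         0         2 ]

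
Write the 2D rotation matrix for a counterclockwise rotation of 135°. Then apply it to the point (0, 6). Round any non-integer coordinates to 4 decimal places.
R = [[-√2/2, -√2/2], [√2/2, -√2/2]]; R·(0, 6) = (-4.2426, -4.2426)

Rotation matrix formula: R(θ) = [[cos θ, -sin θ], [sin θ, cos θ]]
For θ = 135°:
cos(135°) = -√2/2
sin(135°) = √2/2
R = [[-√2/2, -√2/2], [√2/2, -√2/2]]
Apply to (0, 6): [-√2/2·0 + (-√2/2)·6, √2/2·0 + -√2/2·6] = (-4.2426, -4.2426)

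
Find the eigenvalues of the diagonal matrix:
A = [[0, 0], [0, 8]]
λ₁ = 0, λ₂ = 8

The characteristic polynomial of A is det(A - λI) = (0 - λ)(8 - λ) = 0.
The roots are λ = 0 and λ = 8, so the eigenvalues are the diagonal entries.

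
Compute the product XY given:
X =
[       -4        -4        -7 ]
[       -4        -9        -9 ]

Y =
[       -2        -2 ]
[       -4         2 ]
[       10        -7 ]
XY =
[      -46        49 ]
[      -46        53 ]

Matrix multiplication: (XY)[i][j] = sum over k of X[i][k] * Y[k][j].
  (XY)[0][0] = (-4)*(-2) + (-4)*(-4) + (-7)*(10) = -46
  (XY)[0][1] = (-4)*(-2) + (-4)*(2) + (-7)*(-7) = 49
  (XY)[1][0] = (-4)*(-2) + (-9)*(-4) + (-9)*(10) = -46
  (XY)[1][1] = (-4)*(-2) + (-9)*(2) + (-9)*(-7) = 53
XY =
[      -46        49 ]
[      -46        53 ]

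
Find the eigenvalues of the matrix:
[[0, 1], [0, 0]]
λ = 0 and λ = 0

Characteristic equation: det(A - λI) = 0
λ² - (trace)λ + (det) = 0
λ² - (0)λ + (0) = 0
λ² - 0λ + 0 = 0
Solving: λ = 0, 0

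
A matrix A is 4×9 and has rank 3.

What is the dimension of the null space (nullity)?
6

The rank-nullity theorem for an m×n matrix states:
rank(A) + nullity(A) = n (the number of columns).
Here n = 9 and rank(A) = 3, so nullity(A) = 9 - 3 = 6.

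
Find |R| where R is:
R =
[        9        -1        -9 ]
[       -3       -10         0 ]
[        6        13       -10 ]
det(R) = 741

Expand along row 0 (cofactor expansion): det(R) = a*(e*i - f*h) - b*(d*i - f*g) + c*(d*h - e*g), where the 3×3 is [[a, b, c], [d, e, f], [g, h, i]].
Minor M_00 = (-10)*(-10) - (0)*(13) = 100 - 0 = 100.
Minor M_01 = (-3)*(-10) - (0)*(6) = 30 - 0 = 30.
Minor M_02 = (-3)*(13) - (-10)*(6) = -39 + 60 = 21.
det(R) = (9)*(100) - (-1)*(30) + (-9)*(21) = 900 + 30 - 189 = 741.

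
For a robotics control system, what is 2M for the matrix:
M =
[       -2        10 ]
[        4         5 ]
2M =
[       -4        20 ]
[        8        10 ]

Scalar multiplication is elementwise: (2M)[i][j] = 2 * M[i][j].
  (2M)[0][0] = 2 * (-2) = -4
  (2M)[0][1] = 2 * (10) = 20
  (2M)[1][0] = 2 * (4) = 8
  (2M)[1][1] = 2 * (5) = 10
2M =
[       -4        20 ]
[        8        10 ]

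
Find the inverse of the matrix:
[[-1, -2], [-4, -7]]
[[7, -2], [-4, 1]]

For [[a,b],[c,d]], inverse = (1/det)·[[d,-b],[-c,a]]
det = -1·-7 - -2·-4 = -1
Inverse = (1/-1)·[[-7, 2], [4, -1]]
        = [[7, -2], [-4, 1]]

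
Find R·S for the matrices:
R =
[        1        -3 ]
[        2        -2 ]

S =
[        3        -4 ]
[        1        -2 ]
RS =
[        0         2 ]
[        4        -4 ]

Matrix multiplication: (RS)[i][j] = sum over k of R[i][k] * S[k][j].
  (RS)[0][0] = (1)*(3) + (-3)*(1) = 0
  (RS)[0][1] = (1)*(-4) + (-3)*(-2) = 2
  (RS)[1][0] = (2)*(3) + (-2)*(1) = 4
  (RS)[1][1] = (2)*(-4) + (-2)*(-2) = -4
RS =
[        0         2 ]
[        4        -4 ]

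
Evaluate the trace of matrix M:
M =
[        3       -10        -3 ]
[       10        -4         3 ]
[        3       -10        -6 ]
tr(M) = 3 - 4 - 6 = -7

The trace of a square matrix is the sum of its diagonal entries.
Diagonal entries of M: M[0][0] = 3, M[1][1] = -4, M[2][2] = -6.
tr(M) = 3 - 4 - 6 = -7.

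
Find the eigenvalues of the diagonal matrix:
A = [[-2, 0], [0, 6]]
λ₁ = -2, λ₂ = 6

The characteristic polynomial of A is det(A - λI) = (-2 - λ)(6 - λ) = 0.
The roots are λ = -2 and λ = 6, so the eigenvalues are the diagonal entries.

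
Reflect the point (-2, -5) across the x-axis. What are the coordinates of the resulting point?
(-2, 5)

Reflection across x-axis: (-2, -5) → (-2, 5)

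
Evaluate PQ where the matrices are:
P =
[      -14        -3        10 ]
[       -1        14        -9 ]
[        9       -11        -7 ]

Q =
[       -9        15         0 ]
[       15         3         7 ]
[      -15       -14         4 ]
PQ =
[      -69      -359        19 ]
[      354       153        62 ]
[     -141       200      -105 ]

Matrix multiplication: (PQ)[i][j] = sum over k of P[i][k] * Q[k][j].
  (PQ)[0][0] = (-14)*(-9) + (-3)*(15) + (10)*(-15) = -69
  (PQ)[0][1] = (-14)*(15) + (-3)*(3) + (10)*(-14) = -359
  (PQ)[0][2] = (-14)*(0) + (-3)*(7) + (10)*(4) = 19
  (PQ)[1][0] = (-1)*(-9) + (14)*(15) + (-9)*(-15) = 354
  (PQ)[1][1] = (-1)*(15) + (14)*(3) + (-9)*(-14) = 153
  (PQ)[1][2] = (-1)*(0) + (14)*(7) + (-9)*(4) = 62
  (PQ)[2][0] = (9)*(-9) + (-11)*(15) + (-7)*(-15) = -141
  (PQ)[2][1] = (9)*(15) + (-11)*(3) + (-7)*(-14) = 200
  (PQ)[2][2] = (9)*(0) + (-11)*(7) + (-7)*(4) = -105
PQ =
[      -69      -359        19 ]
[      354       153        62 ]
[     -141       200      -105 ]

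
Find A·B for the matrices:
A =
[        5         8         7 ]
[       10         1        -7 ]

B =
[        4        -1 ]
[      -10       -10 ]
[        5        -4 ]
AB =
[      -25      -113 ]
[       -5         8 ]

Matrix multiplication: (AB)[i][j] = sum over k of A[i][k] * B[k][j].
  (AB)[0][0] = (5)*(4) + (8)*(-10) + (7)*(5) = -25
  (AB)[0][1] = (5)*(-1) + (8)*(-10) + (7)*(-4) = -113
  (AB)[1][0] = (10)*(4) + (1)*(-10) + (-7)*(5) = -5
  (AB)[1][1] = (10)*(-1) + (1)*(-10) + (-7)*(-4) = 8
AB =
[      -25      -113 ]
[       -5         8 ]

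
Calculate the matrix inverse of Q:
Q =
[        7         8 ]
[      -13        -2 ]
det(Q) = 90
Q⁻¹ =
[    -1/45     -4/45 ]
[    13/90      7/90 ]

For a 2×2 matrix Q = [[a, b], [c, d]] with det(Q) ≠ 0, Q⁻¹ = (1/det(Q)) * [[d, -b], [-c, a]].
det(Q) = (7)*(-2) - (8)*(-13) = -14 + 104 = 90.
Q⁻¹ = (1/90) * [[-2, -8], [13, 7]].
Dividing each entry by 90 and reducing:
Q⁻¹ =
[    -1/45     -4/45 ]
[    13/90      7/90 ]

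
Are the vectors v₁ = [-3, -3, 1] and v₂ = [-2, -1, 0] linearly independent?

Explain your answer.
Yes, linearly independent

Two vectors are linearly dependent iff one is a scalar multiple of the other.
No single scalar k satisfies v₂ = k·v₁ (the ratios of corresponding entries disagree), so v₁ and v₂ are linearly independent.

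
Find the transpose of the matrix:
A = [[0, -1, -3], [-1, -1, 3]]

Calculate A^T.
[[0, -1], [-1, -1], [-3, 3]]

The transpose sends entry (i,j) to (j,i); rows become columns.
Row 0 of A: [0, -1, -3] -> column 0 of A^T.
Row 1 of A: [-1, -1, 3] -> column 1 of A^T.
A^T = [[0, -1], [-1, -1], [-3, 3]]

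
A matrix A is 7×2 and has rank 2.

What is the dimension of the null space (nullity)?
0

The rank-nullity theorem for an m×n matrix states:
rank(A) + nullity(A) = n (the number of columns).
Here n = 2 and rank(A) = 2, so nullity(A) = 2 - 2 = 0.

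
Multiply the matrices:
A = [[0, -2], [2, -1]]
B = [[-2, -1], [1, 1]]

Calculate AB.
[[-2, -2], [-5, -3]]

Each entry (i,j) of AB = sum over k of A[i][k]*B[k][j].
(AB)[0][0] = (0)*(-2) + (-2)*(1) = -2
(AB)[0][1] = (0)*(-1) + (-2)*(1) = -2
(AB)[1][0] = (2)*(-2) + (-1)*(1) = -5
(AB)[1][1] = (2)*(-1) + (-1)*(1) = -3
AB = [[-2, -2], [-5, -3]]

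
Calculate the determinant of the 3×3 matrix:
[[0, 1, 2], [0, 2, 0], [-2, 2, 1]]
8

Expansion along first row:
det = 0·det([[2,0],[2,1]]) - 1·det([[0,0],[-2,1]]) + 2·det([[0,2],[-2,2]])
    = 0·(2·1 - 0·2) - 1·(0·1 - 0·-2) + 2·(0·2 - 2·-2)
    = 0·2 - 1·0 + 2·4
    = 0 + 0 + 8 = 8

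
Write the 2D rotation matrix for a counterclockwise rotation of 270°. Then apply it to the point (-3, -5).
R = [[0, 1], [-1, 0]]; R·(-3, -5) = (-5, 3)

Rotation matrix formula: R(θ) = [[cos θ, -sin θ], [sin θ, cos θ]]
For θ = 270°:
cos(270°) = 0
sin(270°) = -1
R = [[0, 1], [-1, 0]]
Apply to (-3, -5): [0·-3 + (1)·-5, -1·-3 + 0·-5] = (-5, 3)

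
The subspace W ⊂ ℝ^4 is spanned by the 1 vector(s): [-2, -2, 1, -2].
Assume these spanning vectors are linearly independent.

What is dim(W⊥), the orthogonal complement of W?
dim(W⊥) = 3

For any subspace W of ℝ^n, dim(W) + dim(W⊥) = n (the whole-space dimension).
Here the given 1 vectors are linearly independent, so dim(W) = 1.
Thus dim(W⊥) = n - dim(W) = 4 - 1 = 3.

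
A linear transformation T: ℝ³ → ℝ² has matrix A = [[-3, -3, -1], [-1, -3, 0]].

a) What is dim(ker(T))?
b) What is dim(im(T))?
dim(ker) = 1, dim(im) = 2

The two rows are not scalar multiples of one another (no single k satisfies row 2 = k × row 1), so they are linearly independent.
Thus rank(A) = 2.
dim(im(T)) = rank(A) = 2.
By the rank-nullity theorem applied to T: ℝ³ → ℝ², rank(A) + nullity(A) = 3 (the domain dimension), so dim(ker(T)) = 3 - 2 = 1.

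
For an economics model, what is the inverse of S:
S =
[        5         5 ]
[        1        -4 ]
det(S) = -25
S⁻¹ =
[     4/25       1/5 ]
[     1/25      -1/5 ]

For a 2×2 matrix S = [[a, b], [c, d]] with det(S) ≠ 0, S⁻¹ = (1/det(S)) * [[d, -b], [-c, a]].
det(S) = (5)*(-4) - (5)*(1) = -20 - 5 = -25.
S⁻¹ = (1/-25) * [[-4, -5], [-1, 5]].
Dividing each entry by -25 and reducing:
S⁻¹ =
[     4/25       1/5 ]
[     1/25      -1/5 ]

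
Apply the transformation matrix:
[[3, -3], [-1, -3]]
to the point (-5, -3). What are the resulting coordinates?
(-6, 14)

Matrix multiplication:
[[3, -3], [-1, -3]] × [-5, -3]ᵀ
= [3×-5 + -3×-3, -1×-5 + -3×-3]ᵀ
= [-6.0000, 14.0000]ᵀ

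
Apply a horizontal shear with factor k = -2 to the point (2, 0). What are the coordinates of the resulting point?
(2, 0)

Shear matrix for horizontal shear with factor k = -2:
[[1, -2], [0, 1]]
Result: (2, 0) → (2, 0)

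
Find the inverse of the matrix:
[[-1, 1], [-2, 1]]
[[1, -1], [2, -1]]

For [[a,b],[c,d]], inverse = (1/det)·[[d,-b],[-c,a]]
det = -1·1 - 1·-2 = 1
Inverse = (1/1)·[[1, -1], [2, -1]]
        = [[1, -1], [2, -1]]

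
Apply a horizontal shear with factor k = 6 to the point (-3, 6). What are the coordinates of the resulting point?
(33, 6)

Shear matrix for horizontal shear with factor k = 6:
[[1, 6], [0, 1]]
Result: (-3, 6) → (33, 6)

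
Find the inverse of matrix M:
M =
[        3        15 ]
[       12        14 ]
det(M) = -138
M⁻¹ =
[    -7/69      5/46 ]
[     2/23     -1/46 ]

For a 2×2 matrix M = [[a, b], [c, d]] with det(M) ≠ 0, M⁻¹ = (1/det(M)) * [[d, -b], [-c, a]].
det(M) = (3)*(14) - (15)*(12) = 42 - 180 = -138.
M⁻¹ = (1/-138) * [[14, -15], [-12, 3]].
Dividing each entry by -138 and reducing:
M⁻¹ =
[    -7/69      5/46 ]
[     2/23     -1/46 ]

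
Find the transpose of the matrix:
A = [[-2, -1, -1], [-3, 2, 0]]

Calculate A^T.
[[-2, -3], [-1, 2], [-1, 0]]

The transpose sends entry (i,j) to (j,i); rows become columns.
Row 0 of A: [-2, -1, -1] -> column 0 of A^T.
Row 1 of A: [-3, 2, 0] -> column 1 of A^T.
A^T = [[-2, -3], [-1, 2], [-1, 0]]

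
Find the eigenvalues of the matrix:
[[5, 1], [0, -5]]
λ = -5 and λ = 5

Characteristic equation: det(A - λI) = 0
λ² - (trace)λ + (det) = 0
λ² - (0)λ + (-25) = 0
λ² - 0λ - 25 = 0
Solving: λ = -5, 5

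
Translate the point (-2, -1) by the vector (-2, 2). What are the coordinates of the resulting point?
(-4, 1)

Translation by (-2, 2):
x' = -2 + -2 = -4
y' = -1 + 2 = 1
Homogeneous matrix: [[1, 0, -2], [0, 1, 2], [0, 0, 1]]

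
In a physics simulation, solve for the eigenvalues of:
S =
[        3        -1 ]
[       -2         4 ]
λ = 2, 5

Solve det(S - λI) = 0. For a 2×2 matrix the characteristic equation is λ² - (trace)λ + det = 0.
trace(S) = a + d = 3 + 4 = 7.
det(S) = a*d - b*c = (3)*(4) - (-1)*(-2) = 12 - 2 = 10.
Characteristic equation: λ² - (7)λ + (10) = 0.
Discriminant = (7)² - 4*(10) = 49 - 40 = 9.
λ = (7 ± √9) / 2 = (7 ± 3) / 2 = 2, 5.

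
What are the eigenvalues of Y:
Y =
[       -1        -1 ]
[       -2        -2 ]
λ = -3, 0

Solve det(Y - λI) = 0. For a 2×2 matrix the characteristic equation is λ² - (trace)λ + det = 0.
trace(Y) = a + d = -1 - 2 = -3.
det(Y) = a*d - b*c = (-1)*(-2) - (-1)*(-2) = 2 - 2 = 0.
Characteristic equation: λ² - (-3)λ + (0) = 0.
Discriminant = (-3)² - 4*(0) = 9 - 0 = 9.
λ = (-3 ± √9) / 2 = (-3 ± 3) / 2 = -3, 0.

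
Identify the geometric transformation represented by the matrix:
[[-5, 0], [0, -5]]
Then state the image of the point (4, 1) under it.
uniform scaling by factor -5; image of (4, 1) is (-20, -5)

This is a diagonal matrix with equal entries -5, so it scales both axes by the same factor -5.
The matrix [[-5, 0], [0, -5]] represents: uniform scaling by factor -5.
Applying it to (4, 1): [-5·4 + 0·1, 0·4 + -5·1] = (-20, -5).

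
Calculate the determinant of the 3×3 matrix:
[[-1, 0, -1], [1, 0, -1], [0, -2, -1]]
4

Expansion along first row:
det = -1·det([[0,-1],[-2,-1]]) - 0·det([[1,-1],[0,-1]]) + -1·det([[1,0],[0,-2]])
    = -1·(0·-1 - -1·-2) - 0·(1·-1 - -1·0) + -1·(1·-2 - 0·0)
    = -1·-2 - 0·-1 + -1·-2
    = 2 + 0 + 2 = 4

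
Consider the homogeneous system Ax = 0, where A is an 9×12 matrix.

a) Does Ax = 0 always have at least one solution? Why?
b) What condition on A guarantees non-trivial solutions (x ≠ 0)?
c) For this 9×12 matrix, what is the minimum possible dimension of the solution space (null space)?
a) Yes, x = 0 is always a solution. b) When A has linearly dependent columns (rank < n). c) Minimum nullity = 3.

a) x = 0 satisfies A·0 = 0, so the zero vector is always a solution.
b) Non-trivial solutions exist iff the columns of A are linearly dependent, equivalently rank(A) < n (the number of columns).
c) By rank-nullity, rank(A) + nullity(A) = n = 12. Since A has only 9 rows, rank(A) ≤ 9, so nullity(A) ≥ 12 - 9 = 3.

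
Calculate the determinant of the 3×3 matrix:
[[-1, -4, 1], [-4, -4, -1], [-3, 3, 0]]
-39

Expansion along first row:
det = -1·det([[-4,-1],[3,0]]) - -4·det([[-4,-1],[-3,0]]) + 1·det([[-4,-4],[-3,3]])
    = -1·(-4·0 - -1·3) - -4·(-4·0 - -1·-3) + 1·(-4·3 - -4·-3)
    = -1·3 - -4·-3 + 1·-24
    = -3 + -12 + -24 = -39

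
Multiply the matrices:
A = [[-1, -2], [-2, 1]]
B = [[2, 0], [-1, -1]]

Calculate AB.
[[0, 2], [-5, -1]]

Each entry (i,j) of AB = sum over k of A[i][k]*B[k][j].
(AB)[0][0] = (-1)*(2) + (-2)*(-1) = 0
(AB)[0][1] = (-1)*(0) + (-2)*(-1) = 2
(AB)[1][0] = (-2)*(2) + (1)*(-1) = -5
(AB)[1][1] = (-2)*(0) + (1)*(-1) = -1
AB = [[0, 2], [-5, -1]]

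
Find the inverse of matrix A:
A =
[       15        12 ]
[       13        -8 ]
det(A) = -276
A⁻¹ =
[     2/69      1/23 ]
[   13/276     -5/92 ]

For a 2×2 matrix A = [[a, b], [c, d]] with det(A) ≠ 0, A⁻¹ = (1/det(A)) * [[d, -b], [-c, a]].
det(A) = (15)*(-8) - (12)*(13) = -120 - 156 = -276.
A⁻¹ = (1/-276) * [[-8, -12], [-13, 15]].
Dividing each entry by -276 and reducing:
A⁻¹ =
[     2/69      1/23 ]
[   13/276     -5/92 ]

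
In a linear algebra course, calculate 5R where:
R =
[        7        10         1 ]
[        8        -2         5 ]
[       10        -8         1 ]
5R =
[       35        50         5 ]
[       40       -10        25 ]
[       50       -40         5 ]

Scalar multiplication is elementwise: (5R)[i][j] = 5 * R[i][j].
  (5R)[0][0] = 5 * (7) = 35
  (5R)[0][1] = 5 * (10) = 50
  (5R)[0][2] = 5 * (1) = 5
  (5R)[1][0] = 5 * (8) = 40
  (5R)[1][1] = 5 * (-2) = -10
  (5R)[1][2] = 5 * (5) = 25
  (5R)[2][0] = 5 * (10) = 50
  (5R)[2][1] = 5 * (-8) = -40
  (5R)[2][2] = 5 * (1) = 5
5R =
[       35        50         5 ]
[       40       -10        25 ]
[       50       -40         5 ]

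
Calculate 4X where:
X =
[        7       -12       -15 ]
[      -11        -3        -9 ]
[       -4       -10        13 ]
4X =
[       28       -48       -60 ]
[      -44       -12       -36 ]
[      -16       -40        52 ]

Scalar multiplication is elementwise: (4X)[i][j] = 4 * X[i][j].
  (4X)[0][0] = 4 * (7) = 28
  (4X)[0][1] = 4 * (-12) = -48
  (4X)[0][2] = 4 * (-15) = -60
  (4X)[1][0] = 4 * (-11) = -44
  (4X)[1][1] = 4 * (-3) = -12
  (4X)[1][2] = 4 * (-9) = -36
  (4X)[2][0] = 4 * (-4) = -16
  (4X)[2][1] = 4 * (-10) = -40
  (4X)[2][2] = 4 * (13) = 52
4X =
[       28       -48       -60 ]
[      -44       -12       -36 ]
[      -16       -40        52 ]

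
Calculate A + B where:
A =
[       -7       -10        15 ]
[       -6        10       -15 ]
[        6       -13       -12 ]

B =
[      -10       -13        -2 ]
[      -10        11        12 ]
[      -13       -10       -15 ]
A + B =
[      -17       -23        13 ]
[      -16        21        -3 ]
[       -7       -23       -27 ]

Matrix addition is elementwise: (A+B)[i][j] = A[i][j] + B[i][j].
  (A+B)[0][0] = (-7) + (-10) = -17
  (A+B)[0][1] = (-10) + (-13) = -23
  (A+B)[0][2] = (15) + (-2) = 13
  (A+B)[1][0] = (-6) + (-10) = -16
  (A+B)[1][1] = (10) + (11) = 21
  (A+B)[1][2] = (-15) + (12) = -3
  (A+B)[2][0] = (6) + (-13) = -7
  (A+B)[2][1] = (-13) + (-10) = -23
  (A+B)[2][2] = (-12) + (-15) = -27
A + B =
[      -17       -23        13 ]
[      -16        21        -3 ]
[       -7       -23       -27 ]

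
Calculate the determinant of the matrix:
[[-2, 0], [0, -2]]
4

For a 2×2 matrix [[a, b], [c, d]], det = ad - bc
det = (-2)(-2) - (0)(0) = 4 - 0 = 4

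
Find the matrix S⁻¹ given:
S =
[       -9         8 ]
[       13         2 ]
det(S) = -122
S⁻¹ =
[    -1/61      4/61 ]
[   13/122     9/122 ]

For a 2×2 matrix S = [[a, b], [c, d]] with det(S) ≠ 0, S⁻¹ = (1/det(S)) * [[d, -b], [-c, a]].
det(S) = (-9)*(2) - (8)*(13) = -18 - 104 = -122.
S⁻¹ = (1/-122) * [[2, -8], [-13, -9]].
Dividing each entry by -122 and reducing:
S⁻¹ =
[    -1/61      4/61 ]
[   13/122     9/122 ]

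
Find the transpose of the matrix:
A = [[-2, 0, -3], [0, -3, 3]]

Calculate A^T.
[[-2, 0], [0, -3], [-3, 3]]

The transpose sends entry (i,j) to (j,i); rows become columns.
Row 0 of A: [-2, 0, -3] -> column 0 of A^T.
Row 1 of A: [0, -3, 3] -> column 1 of A^T.
A^T = [[-2, 0], [0, -3], [-3, 3]]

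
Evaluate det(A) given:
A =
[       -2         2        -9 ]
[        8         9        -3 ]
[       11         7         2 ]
det(A) = 211

Expand along row 0 (cofactor expansion): det(A) = a*(e*i - f*h) - b*(d*i - f*g) + c*(d*h - e*g), where the 3×3 is [[a, b, c], [d, e, f], [g, h, i]].
Minor M_00 = (9)*(2) - (-3)*(7) = 18 + 21 = 39.
Minor M_01 = (8)*(2) - (-3)*(11) = 16 + 33 = 49.
Minor M_02 = (8)*(7) - (9)*(11) = 56 - 99 = -43.
det(A) = (-2)*(39) - (2)*(49) + (-9)*(-43) = -78 - 98 + 387 = 211.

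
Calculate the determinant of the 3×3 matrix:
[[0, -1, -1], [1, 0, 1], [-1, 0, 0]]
1

Expansion along first row:
det = 0·det([[0,1],[0,0]]) - -1·det([[1,1],[-1,0]]) + -1·det([[1,0],[-1,0]])
    = 0·(0·0 - 1·0) - -1·(1·0 - 1·-1) + -1·(1·0 - 0·-1)
    = 0·0 - -1·1 + -1·0
    = 0 + 1 + 0 = 1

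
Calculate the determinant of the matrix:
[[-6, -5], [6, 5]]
0

For a 2×2 matrix [[a, b], [c, d]], det = ad - bc
det = (-6)(5) - (-5)(6) = -30 - -30 = 0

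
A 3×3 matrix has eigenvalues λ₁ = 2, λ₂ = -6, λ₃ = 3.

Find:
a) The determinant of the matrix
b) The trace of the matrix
det = -36, trace = -1

Two standard eigenvalue identities:
- det(A) equals the product of the eigenvalues (counted with multiplicity).
- trace(A) equals the sum of the eigenvalues.
det(A) = (2)*(-6)*(3) = -36.
trace(A) = 2 - 6 + 3 = -1.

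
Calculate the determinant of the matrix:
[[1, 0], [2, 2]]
2

For a 2×2 matrix [[a, b], [c, d]], det = ad - bc
det = (1)(2) - (0)(2) = 2 - 0 = 2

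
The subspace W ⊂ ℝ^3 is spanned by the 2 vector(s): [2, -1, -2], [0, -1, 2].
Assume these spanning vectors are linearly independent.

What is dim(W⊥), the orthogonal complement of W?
dim(W⊥) = 1

For any subspace W of ℝ^n, dim(W) + dim(W⊥) = n (the whole-space dimension).
Here the given 2 vectors are linearly independent, so dim(W) = 2.
Thus dim(W⊥) = n - dim(W) = 3 - 2 = 1.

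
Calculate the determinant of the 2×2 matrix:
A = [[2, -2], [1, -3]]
-4

For A = [[a, b], [c, d]], det(A) = a*d - b*c.
det(A) = (2)*(-3) - (-2)*(1) = -6 - -2 = -4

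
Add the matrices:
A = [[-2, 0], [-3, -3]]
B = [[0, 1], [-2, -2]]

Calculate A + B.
[[-2, 1], [-5, -5]]

Add corresponding elements:
(-2)+(0)=-2
(0)+(1)=1
(-3)+(-2)=-5
(-3)+(-2)=-5
A + B = [[-2, 1], [-5, -5]]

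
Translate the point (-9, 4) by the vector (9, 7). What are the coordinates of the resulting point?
(0, 11)

Translation by (9, 7):
x' = -9 + 9 = 0
y' = 4 + 7 = 11
Homogeneous matrix: [[1, 0, 9], [0, 1, 7], [0, 0, 1]]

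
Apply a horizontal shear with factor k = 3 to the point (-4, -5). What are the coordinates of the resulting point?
(-19, -5)

Shear matrix for horizontal shear with factor k = 3:
[[1, 3], [0, 1]]
Result: (-4, -5) → (-19, -5)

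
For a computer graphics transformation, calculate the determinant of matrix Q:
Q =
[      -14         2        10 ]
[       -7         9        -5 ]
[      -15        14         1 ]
det(Q) = -572

Expand along row 0 (cofactor expansion): det(Q) = a*(e*i - f*h) - b*(d*i - f*g) + c*(d*h - e*g), where the 3×3 is [[a, b, c], [d, e, f], [g, h, i]].
Minor M_00 = (9)*(1) - (-5)*(14) = 9 + 70 = 79.
Minor M_01 = (-7)*(1) - (-5)*(-15) = -7 - 75 = -82.
Minor M_02 = (-7)*(14) - (9)*(-15) = -98 + 135 = 37.
det(Q) = (-14)*(79) - (2)*(-82) + (10)*(37) = -1106 + 164 + 370 = -572.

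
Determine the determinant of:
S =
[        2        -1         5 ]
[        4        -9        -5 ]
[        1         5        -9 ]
det(S) = 326

Expand along row 0 (cofactor expansion): det(S) = a*(e*i - f*h) - b*(d*i - f*g) + c*(d*h - e*g), where the 3×3 is [[a, b, c], [d, e, f], [g, h, i]].
Minor M_00 = (-9)*(-9) - (-5)*(5) = 81 + 25 = 106.
Minor M_01 = (4)*(-9) - (-5)*(1) = -36 + 5 = -31.
Minor M_02 = (4)*(5) - (-9)*(1) = 20 + 9 = 29.
det(S) = (2)*(106) - (-1)*(-31) + (5)*(29) = 212 - 31 + 145 = 326.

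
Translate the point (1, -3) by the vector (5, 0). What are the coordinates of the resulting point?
(6, -3)

Translation by (5, 0):
x' = 1 + 5 = 6
y' = -3 + 0 = -3
Homogeneous matrix: [[1, 0, 5], [0, 1, 0], [0, 0, 1]]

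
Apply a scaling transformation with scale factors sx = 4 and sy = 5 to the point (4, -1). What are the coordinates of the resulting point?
(16, -5)

Scaling matrix:
[[4, 0], [0, 5]]
Result: (4 × 4, -1 × 5) = (16, -5)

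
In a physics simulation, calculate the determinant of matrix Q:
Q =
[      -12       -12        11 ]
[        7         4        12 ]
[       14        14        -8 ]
det(Q) = 174

Expand along row 0 (cofactor expansion): det(Q) = a*(e*i - f*h) - b*(d*i - f*g) + c*(d*h - e*g), where the 3×3 is [[a, b, c], [d, e, f], [g, h, i]].
Minor M_00 = (4)*(-8) - (12)*(14) = -32 - 168 = -200.
Minor M_01 = (7)*(-8) - (12)*(14) = -56 - 168 = -224.
Minor M_02 = (7)*(14) - (4)*(14) = 98 - 56 = 42.
det(Q) = (-12)*(-200) - (-12)*(-224) + (11)*(42) = 2400 - 2688 + 462 = 174.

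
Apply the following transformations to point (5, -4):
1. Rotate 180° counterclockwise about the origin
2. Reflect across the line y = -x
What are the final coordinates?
(-4, 5)

Step 1: Rotate 180° → (-5, 4)
Step 2: Reflect across the line y = -x → (-4, 5)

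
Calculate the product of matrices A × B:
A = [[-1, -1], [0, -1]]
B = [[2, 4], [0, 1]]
[[-2, -5], [0, -1]]

Matrix multiplication:
C[0][0] = -1×2 + -1×0 = -2
C[0][1] = -1×4 + -1×1 = -5
C[1][0] = 0×2 + -1×0 = 0
C[1][1] = 0×4 + -1×1 = -1
Result: [[-2, -5], [0, -1]]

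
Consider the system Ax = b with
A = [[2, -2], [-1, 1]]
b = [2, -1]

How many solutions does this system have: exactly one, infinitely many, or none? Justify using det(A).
Infinitely many solutions

det(A) = (2)*(1) - (-2)*(-1) = 0, so A is singular (column 2 is -1 times column 1).
b = [2, -1] = 1 * column 1 of A, so b lies in the column space of A.
A singular matrix whose right-hand side is in its column space gives a 1-parameter family of solutions — infinitely many.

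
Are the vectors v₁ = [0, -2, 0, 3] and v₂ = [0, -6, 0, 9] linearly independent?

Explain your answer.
No, linearly dependent (v₂ = 3·v₁)

Check whether there is a scalar k with v₂ = k·v₁.
Comparing components, k = 3 satisfies 3·[0, -2, 0, 3] = [0, -6, 0, 9].
Since v₂ is a scalar multiple of v₁, the two vectors are linearly dependent.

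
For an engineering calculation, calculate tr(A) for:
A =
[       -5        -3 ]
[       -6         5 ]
tr(A) = -5 + 5 = 0

The trace of a square matrix is the sum of its diagonal entries.
Diagonal entries of A: A[0][0] = -5, A[1][1] = 5.
tr(A) = -5 + 5 = 0.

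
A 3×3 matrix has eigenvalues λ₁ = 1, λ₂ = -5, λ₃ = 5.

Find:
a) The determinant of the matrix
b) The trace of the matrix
det = -25, trace = 1

Two standard eigenvalue identities:
- det(A) equals the product of the eigenvalues (counted with multiplicity).
- trace(A) equals the sum of the eigenvalues.
det(A) = (1)*(-5)*(5) = -25.
trace(A) = 1 - 5 + 5 = 1.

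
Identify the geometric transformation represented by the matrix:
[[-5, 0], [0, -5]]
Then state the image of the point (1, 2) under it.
uniform scaling by factor -5; image of (1, 2) is (-5, -10)

This is a diagonal matrix with equal entries -5, so it scales both axes by the same factor -5.
The matrix [[-5, 0], [0, -5]] represents: uniform scaling by factor -5.
Applying it to (1, 2): [-5·1 + 0·2, 0·1 + -5·2] = (-5, -10).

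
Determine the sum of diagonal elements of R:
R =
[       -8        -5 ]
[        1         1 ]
tr(R) = -8 + 1 = -7

The trace of a square matrix is the sum of its diagonal entries.
Diagonal entries of R: R[0][0] = -8, R[1][1] = 1.
tr(R) = -8 + 1 = -7.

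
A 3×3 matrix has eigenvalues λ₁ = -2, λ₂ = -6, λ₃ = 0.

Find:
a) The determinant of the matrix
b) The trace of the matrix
det = 0, trace = -8

Two standard eigenvalue identities:
- det(A) equals the product of the eigenvalues (counted with multiplicity).
- trace(A) equals the sum of the eigenvalues.
det(A) = (-2)*(-6)*(0) = 0.
trace(A) = -2 - 6 + 0 = -8.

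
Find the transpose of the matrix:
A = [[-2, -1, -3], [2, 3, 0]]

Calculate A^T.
[[-2, 2], [-1, 3], [-3, 0]]

The transpose sends entry (i,j) to (j,i); rows become columns.
Row 0 of A: [-2, -1, -3] -> column 0 of A^T.
Row 1 of A: [2, 3, 0] -> column 1 of A^T.
A^T = [[-2, 2], [-1, 3], [-3, 0]]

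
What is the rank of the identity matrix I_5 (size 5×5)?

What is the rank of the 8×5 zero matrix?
rank(I_5) = 5, rank(0) = 0

The identity I_5 has 5 columns that are the standard basis vectors e_1, …, e_5. These are linearly independent, so all 5 columns are pivots and rank(I_5) = 5.
The 8×5 zero matrix has every entry zero, so every row is the zero row and there are no pivots; rank(0) = 0.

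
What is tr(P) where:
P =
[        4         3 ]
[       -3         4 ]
tr(P) = 4 + 4 = 8

The trace of a square matrix is the sum of its diagonal entries.
Diagonal entries of P: P[0][0] = 4, P[1][1] = 4.
tr(P) = 4 + 4 = 8.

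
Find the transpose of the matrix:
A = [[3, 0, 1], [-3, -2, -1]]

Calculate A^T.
[[3, -3], [0, -2], [1, -1]]

The transpose sends entry (i,j) to (j,i); rows become columns.
Row 0 of A: [3, 0, 1] -> column 0 of A^T.
Row 1 of A: [-3, -2, -1] -> column 1 of A^T.
A^T = [[3, -3], [0, -2], [1, -1]]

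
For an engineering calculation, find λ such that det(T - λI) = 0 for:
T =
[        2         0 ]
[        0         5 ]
λ = 2, 5

Solve det(T - λI) = 0. For a 2×2 matrix the characteristic equation is λ² - (trace)λ + det = 0.
trace(T) = a + d = 2 + 5 = 7.
det(T) = a*d - b*c = (2)*(5) - (0)*(0) = 10 - 0 = 10.
Characteristic equation: λ² - (7)λ + (10) = 0.
Discriminant = (7)² - 4*(10) = 49 - 40 = 9.
λ = (7 ± √9) / 2 = (7 ± 3) / 2 = 2, 5.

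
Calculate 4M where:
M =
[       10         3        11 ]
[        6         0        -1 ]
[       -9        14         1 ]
4M =
[       40        12        44 ]
[       24         0        -4 ]
[      -36        56         4 ]

Scalar multiplication is elementwise: (4M)[i][j] = 4 * M[i][j].
  (4M)[0][0] = 4 * (10) = 40
  (4M)[0][1] = 4 * (3) = 12
  (4M)[0][2] = 4 * (11) = 44
  (4M)[1][0] = 4 * (6) = 24
  (4M)[1][1] = 4 * (0) = 0
  (4M)[1][2] = 4 * (-1) = -4
  (4M)[2][0] = 4 * (-9) = -36
  (4M)[2][1] = 4 * (14) = 56
  (4M)[2][2] = 4 * (1) = 4
4M =
[       40        12        44 ]
[       24         0        -4 ]
[      -36        56         4 ]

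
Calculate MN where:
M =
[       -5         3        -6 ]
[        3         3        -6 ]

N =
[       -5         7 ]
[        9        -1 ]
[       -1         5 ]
MN =
[       58       -68 ]
[       18       -12 ]

Matrix multiplication: (MN)[i][j] = sum over k of M[i][k] * N[k][j].
  (MN)[0][0] = (-5)*(-5) + (3)*(9) + (-6)*(-1) = 58
  (MN)[0][1] = (-5)*(7) + (3)*(-1) + (-6)*(5) = -68
  (MN)[1][0] = (3)*(-5) + (3)*(9) + (-6)*(-1) = 18
  (MN)[1][1] = (3)*(7) + (3)*(-1) + (-6)*(5) = -12
MN =
[       58       -68 ]
[       18       -12 ]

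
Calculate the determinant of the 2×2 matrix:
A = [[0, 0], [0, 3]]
0

For A = [[a, b], [c, d]], det(A) = a*d - b*c.
det(A) = (0)*(3) - (0)*(0) = 0 - 0 = 0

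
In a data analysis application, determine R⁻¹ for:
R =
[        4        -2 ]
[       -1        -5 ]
det(R) = -22
R⁻¹ =
[     5/22     -1/11 ]
[    -1/22     -2/11 ]

For a 2×2 matrix R = [[a, b], [c, d]] with det(R) ≠ 0, R⁻¹ = (1/det(R)) * [[d, -b], [-c, a]].
det(R) = (4)*(-5) - (-2)*(-1) = -20 - 2 = -22.
R⁻¹ = (1/-22) * [[-5, 2], [1, 4]].
Dividing each entry by -22 and reducing:
R⁻¹ =
[     5/22     -1/11 ]
[    -1/22     -2/11 ]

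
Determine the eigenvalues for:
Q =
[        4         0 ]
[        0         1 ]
λ = 1, 4

Solve det(Q - λI) = 0. For a 2×2 matrix the characteristic equation is λ² - (trace)λ + det = 0.
trace(Q) = a + d = 4 + 1 = 5.
det(Q) = a*d - b*c = (4)*(1) - (0)*(0) = 4 - 0 = 4.
Characteristic equation: λ² - (5)λ + (4) = 0.
Discriminant = (5)² - 4*(4) = 25 - 16 = 9.
λ = (5 ± √9) / 2 = (5 ± 3) / 2 = 1, 4.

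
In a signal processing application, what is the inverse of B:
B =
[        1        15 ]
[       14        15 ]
det(B) = -195
B⁻¹ =
[    -1/13      1/13 ]
[   14/195    -1/195 ]

For a 2×2 matrix B = [[a, b], [c, d]] with det(B) ≠ 0, B⁻¹ = (1/det(B)) * [[d, -b], [-c, a]].
det(B) = (1)*(15) - (15)*(14) = 15 - 210 = -195.
B⁻¹ = (1/-195) * [[15, -15], [-14, 1]].
Dividing each entry by -195 and reducing:
B⁻¹ =
[    -1/13      1/13 ]
[   14/195    -1/195 ]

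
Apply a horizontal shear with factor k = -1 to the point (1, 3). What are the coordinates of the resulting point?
(-2, 3)

Shear matrix for horizontal shear with factor k = -1:
[[1, -1], [0, 1]]
Result: (1, 3) → (-2, 3)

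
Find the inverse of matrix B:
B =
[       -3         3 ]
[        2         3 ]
det(B) = -15
B⁻¹ =
[     -1/5       1/5 ]
[     2/15       1/5 ]

For a 2×2 matrix B = [[a, b], [c, d]] with det(B) ≠ 0, B⁻¹ = (1/det(B)) * [[d, -b], [-c, a]].
det(B) = (-3)*(3) - (3)*(2) = -9 - 6 = -15.
B⁻¹ = (1/-15) * [[3, -3], [-2, -3]].
Dividing each entry by -15 and reducing:
B⁻¹ =
[     -1/5       1/5 ]
[     2/15       1/5 ]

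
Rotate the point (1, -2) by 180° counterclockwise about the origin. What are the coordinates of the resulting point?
(-1, 2)

Rotation matrix R(θ) = [[cos θ, -sin θ], [sin θ, cos θ]]; for θ = 180°:
R = [[-1, 0], [0, -1]]
Result: R × [1, -2]ᵀ = [-1·1 + (0)·-2, 0·1 + (-1)·-2]ᵀ = (-1, 2)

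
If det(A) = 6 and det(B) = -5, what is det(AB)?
-30

Use the multiplicative property of determinants: det(AB) = det(A)*det(B).
det(AB) = (6)*(-5) = -30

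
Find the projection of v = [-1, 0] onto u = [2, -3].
[-4/13, 6/13]

The projection of v onto u is proj_u(v) = ((v·u) / (u·u)) · u.
v·u = (-1)*(2) + (0)*(-3) = -2.
u·u = (2)*(2) + (-3)*(-3) = 13.
coefficient = -2 / 13 = -2/13.
proj_u(v) = -2/13 · [2, -3] = [-4/13, 6/13].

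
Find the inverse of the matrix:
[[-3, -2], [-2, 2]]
[[-1/5, -1/5], [-1/5, 3/10]]

For [[a,b],[c,d]], inverse = (1/det)·[[d,-b],[-c,a]]
det = -3·2 - -2·-2 = -10
Inverse = (1/-10)·[[2, 2], [2, -3]]
        = [[-1/5, -1/5], [-1/5, 3/10]]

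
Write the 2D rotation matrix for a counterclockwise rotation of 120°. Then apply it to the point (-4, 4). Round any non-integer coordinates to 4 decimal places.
R = [[-1/2, -√3/2], [√3/2, -1/2]]; R·(-4, 4) = (-1.4641, -5.4641)

Rotation matrix formula: R(θ) = [[cos θ, -sin θ], [sin θ, cos θ]]
For θ = 120°:
cos(120°) = -1/2
sin(120°) = √3/2
R = [[-1/2, -√3/2], [√3/2, -1/2]]
Apply to (-4, 4): [-1/2·-4 + (-√3/2)·4, √3/2·-4 + -1/2·4] = (-1.4641, -5.4641)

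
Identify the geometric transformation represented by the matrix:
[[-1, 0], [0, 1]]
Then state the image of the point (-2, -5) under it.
reflection across the y-axis; image of (-2, -5) is (2, -5)

This is a symmetric orthogonal matrix with determinant -1, which characterizes a reflection in ℝ².
The matrix [[-1, 0], [0, 1]] represents: reflection across the y-axis.
Applying it to (-2, -5): [-1·-2 + 0·-5, 0·-2 + 1·-5] = (2, -5).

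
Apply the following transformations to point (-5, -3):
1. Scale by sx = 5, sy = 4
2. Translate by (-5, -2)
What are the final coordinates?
(-30, -14)

Step 1: Scale (-5, -3) by (sx, sy) = (5, 4) → (-25, -12)
Step 2: Translate by (-5, -2) → (-30, -14)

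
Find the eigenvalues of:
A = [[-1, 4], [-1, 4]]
λ = 0, 3

Solve det(A - λI) = 0. For a 2×2 matrix this is λ² - (trace)λ + det = 0.
trace(A) = -1 + 4 = 3.
det(A) = (-1)*(4) - (4)*(-1) = -4 + 4 = 0.
Characteristic equation: λ² - (3)λ + (0) = 0.
Discriminant: (3)² - 4*(0) = 9 - 0 = 9.
Roots: λ = (3 ± √9) / 2 = 0, 3.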